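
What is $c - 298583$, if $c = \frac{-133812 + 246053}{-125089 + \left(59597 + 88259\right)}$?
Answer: $- \frac{6797726920}{22767} \approx -2.9858 \cdot 10^{5}$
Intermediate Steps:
$c = \frac{112241}{22767}$ ($c = \frac{112241}{-125089 + 147856} = \frac{112241}{22767} \approx 4.93$)
$c - 298583 = \frac{112241}{22767} - 298583 = - \frac{6797726920}{22767}$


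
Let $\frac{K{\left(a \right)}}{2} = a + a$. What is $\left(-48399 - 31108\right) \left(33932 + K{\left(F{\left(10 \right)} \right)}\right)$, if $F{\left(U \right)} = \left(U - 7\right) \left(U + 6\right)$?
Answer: $-2713096868$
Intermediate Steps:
$F{\left(U \right)} = \left(-7 + U\right) \left(6 + U\right)$
$K{\left(a \right)} = 4 a$ ($K{\left(a \right)} = 2 \left(a + a\right) = 2 \cdot 2 a = 4 a$)
$\left(-48399 - 31108\right) \left(33932 + K{\left(F{\left(10 \right)} \right)}\right) = \left(-48399 - 31108\right) \left(33932 + 4 \left(-42 + 10^{2} - 10\right)\right) = - 79507 \left(33932 + 4 \left(-42 + 100 - 10\right)\right) = - 79507 \left(33932 + 4 \cdot 48\right) = - 79507 \left(33932 + 192\right) = \left(-79507\right) 34124 = -2713096868$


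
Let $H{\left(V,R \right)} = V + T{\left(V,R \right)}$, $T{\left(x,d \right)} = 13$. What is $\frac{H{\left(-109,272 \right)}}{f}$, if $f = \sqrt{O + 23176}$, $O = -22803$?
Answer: $- \frac{96 \sqrt{373}}{373} \approx -4.9707$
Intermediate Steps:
$f = \sqrt{373}$ ($f = \sqrt{-22803 + 23176} = \sqrt{373} \approx 19.313$)
$H{\left(V,R \right)} = 13 + V$ ($H{\left(V,R \right)} = V + 13 = 13 + V$)
$\frac{H{\left(-109,272 \right)}}{f} = \frac{13 - 109}{\sqrt{373}} = - 96 \frac{\sqrt{373}}{373} = - \frac{96 \sqrt{373}}{373}$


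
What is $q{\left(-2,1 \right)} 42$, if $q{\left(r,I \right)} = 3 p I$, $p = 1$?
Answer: $126$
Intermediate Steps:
$q{\left(r,I \right)} = 3 I$ ($q{\left(r,I \right)} = 3 \cdot 1 I = 3 I$)
$q{\left(-2,1 \right)} 42 = 3 \cdot 1 \cdot 42 = 3 \cdot 42 = 126$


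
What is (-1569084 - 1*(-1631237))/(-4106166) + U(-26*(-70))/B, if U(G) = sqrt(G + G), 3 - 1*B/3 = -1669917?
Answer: -62153/4106166 + sqrt(910)/2504880 ≈ -0.015124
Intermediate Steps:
B = 5009760 (B = 9 - 3*(-1669917) = 9 + 5009751 = 5009760)
U(G) = sqrt(2)*sqrt(G) (U(G) = sqrt(2*G) = sqrt(2)*sqrt(G))
(-1569084 - 1*(-1631237))/(-4106166) + U(-26*(-70))/B = (-1569084 - 1*(-1631237))/(-4106166) + (sqrt(2)*sqrt(-26*(-70)))/5009760 = (-1569084 + 1631237)*(-1/4106166) + (sqrt(2)*sqrt(1820))*(1/5009760) = 62153*(-1/4106166) + (sqrt(2)*(2*sqrt(455)))*(1/5009760) = -62153/4106166 + (2*sqrt(910))*(1/5009760) = -62153/4106166 + sqrt(910)/2504880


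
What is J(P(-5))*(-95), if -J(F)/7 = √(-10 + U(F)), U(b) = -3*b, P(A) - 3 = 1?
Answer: 665*I*√22 ≈ 3119.1*I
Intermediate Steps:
P(A) = 4 (P(A) = 3 + 1 = 4)
J(F) = -7*√(-10 - 3*F)
J(P(-5))*(-95) = -7*√(-10 - 3*4)*(-95) = -7*√(-10 - 12)*(-95) = -7*I*√22*(-95) = 665*I*√22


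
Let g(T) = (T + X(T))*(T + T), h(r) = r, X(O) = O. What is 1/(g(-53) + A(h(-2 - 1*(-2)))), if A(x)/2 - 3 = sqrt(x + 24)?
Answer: 5621/63191234 - sqrt(6)/31595617 ≈ 8.8875e-5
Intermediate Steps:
A(x) = 6 + 2*sqrt(24 + x) (A(x) = 6 + 2*sqrt(x + 24) = 6 + 2*sqrt(24 + x))
g(T) = 4*T**2 (g(T) = (T + T)*(T + T) = (2*T)*(2*T) = 4*T**2)
1/(g(-53) + A(h(-2 - 1*(-2)))) = 1/(4*(-53)**2 + (6 + 2*sqrt(24 + (-2 - 1*(-2))))) = 1/(4*2809 + (6 + 2*sqrt(24 + (-2 + 2)))) = 1/(11236 + (6 + 2*sqrt(24 + 0))) = 1/(11236 + (6 + 2*sqrt(24))) = 1/(11236 + (6 + 2*(2*sqrt(6)))) = 1/(11236 + (6 + 4*sqrt(6))) = 1/(11242 + 4*sqrt(6))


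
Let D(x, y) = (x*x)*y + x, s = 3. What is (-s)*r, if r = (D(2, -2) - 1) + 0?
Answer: 21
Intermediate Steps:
D(x, y) = x + y*x**2 (D(x, y) = x**2*y + x = y*x**2 + x = x + y*x**2)
r = -7 (r = (2*(1 + 2*(-2)) - 1) + 0 = (2*(1 - 4) - 1) + 0 = (2*(-3) - 1) + 0 = (-6 - 1) + 0 = -7 + 0 = -7)
(-s)*r = -1*3*(-7) = -3*(-7) = 21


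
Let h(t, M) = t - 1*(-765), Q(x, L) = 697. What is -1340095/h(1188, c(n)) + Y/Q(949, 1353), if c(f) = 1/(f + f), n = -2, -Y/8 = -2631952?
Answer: 40187571833/1361241 ≈ 29523.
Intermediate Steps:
Y = 21055616 (Y = -8*(-2631952) = 21055616)
c(f) = 1/(2*f)
h(t, M) = 765 + t (h(t, M) = t + 765 = 765 + t)
-1340095/h(1188, c(n)) + Y/Q(949, 1353) = -1340095/(765 + 1188) + 21055616/697 = -1340095/1953 + 21055616*(1/697) = -1340095*1/1953 + 21055616/697 = -1340095/1953 + 21055616/697 = 40187571833/1361241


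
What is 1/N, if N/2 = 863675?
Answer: 1/1727350 ≈ 5.7892e-7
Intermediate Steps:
N = 1727350 (N = 2*863675 = 1727350)
1/N = 1/1727350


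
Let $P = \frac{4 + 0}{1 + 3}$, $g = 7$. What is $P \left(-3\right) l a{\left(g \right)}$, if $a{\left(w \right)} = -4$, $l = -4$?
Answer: $-48$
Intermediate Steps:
$P = 1$ ($P = \frac{4}{4} = 4 \cdot \frac{1}{4} = 1$)
$P \left(-3\right) l a{\left(g \right)} = 1 \left(-3\right) \left(-4\right) \left(-4\right) = \left(-3\right) \left(-4\right) \left(-4\right) = 12 \left(-4\right) = -48$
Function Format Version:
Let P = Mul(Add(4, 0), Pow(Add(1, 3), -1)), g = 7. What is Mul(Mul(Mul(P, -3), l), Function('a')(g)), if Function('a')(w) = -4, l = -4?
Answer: -48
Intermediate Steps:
P = 1 (P = Mul(4, Pow(4, -1)) = Mul(4, Rational(1, 4)) = 1)
Mul(Mul(Mul(P, -3), l), Function('a')(g)) = Mul(Mul(Mul(1, -3), -4), -4) = Mul(Mul(-3, -4), -4) = Mul(12, -4) = -48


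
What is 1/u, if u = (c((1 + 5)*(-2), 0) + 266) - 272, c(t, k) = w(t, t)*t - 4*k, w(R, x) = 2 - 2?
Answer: -⅙ ≈ -0.16667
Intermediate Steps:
w(R, x) = 0
c(t, k) = -4*k (c(t, k) = 0*t - 4*k = 0 - 4*k = -4*k)
u = -6 (u = (-4*0 + 266) - 272 = (0 + 266) - 272 = 266 - 272 = -6)
1/u = 1/(-6) = -⅙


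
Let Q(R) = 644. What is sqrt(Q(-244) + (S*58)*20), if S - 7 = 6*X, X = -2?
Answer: 2*I*sqrt(1289) ≈ 71.805*I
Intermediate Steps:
S = -5 (S = 7 + 6*(-2) = 7 - 12 = -5)
sqrt(Q(-244) + (S*58)*20) = sqrt(644 - 5*58*20) = sqrt(644 - 290*20) = sqrt(644 - 5800) = sqrt(-5156) = 2*I*sqrt(1289)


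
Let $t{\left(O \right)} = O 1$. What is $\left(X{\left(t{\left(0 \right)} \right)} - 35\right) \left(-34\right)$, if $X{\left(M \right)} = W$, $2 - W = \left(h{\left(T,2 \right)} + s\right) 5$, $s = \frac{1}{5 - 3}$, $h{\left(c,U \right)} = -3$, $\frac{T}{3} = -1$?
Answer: $697$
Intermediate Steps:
$T = -3$ ($T = 3 \left(-1\right) = -3$)
$t{\left(O \right)} = O$
$s = \frac{1}{2} \approx 0.5$
$W = \frac{29}{2}$ ($W = 2 - \left(-3 + \frac{1}{2}\right) 5 = 2 - \left(- \frac{5}{2}\right) 5 = 2 - - \frac{25}{2} = 2 + \frac{25}{2} = \frac{29}{2} \approx 14.5$)
$X{\left(M \right)} = \frac{29}{2}$
$\left(X{\left(t{\left(0 \right)} \right)} - 35\right) \left(-34\right) = \left(\frac{29}{2} - 35\right) \left(-34\right) = \left(- \frac{41}{2}\right) \left(-34\right) = 697$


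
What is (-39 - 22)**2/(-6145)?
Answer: -3721/6145 ≈ -0.60553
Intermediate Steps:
(-39 - 22)**2/(-6145) = (-61)**2*(-1/6145) = 3721*(-1/6145) = -3721/6145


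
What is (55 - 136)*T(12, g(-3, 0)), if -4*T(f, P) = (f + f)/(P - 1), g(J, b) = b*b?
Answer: -486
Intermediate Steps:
g(J, b) = b**2
T(f, P) = -f/(2*(-1 + P)) (T(f, P) = -(f + f)/(4*(P - 1)) = -2*f/(4*(-1 + P)) = -f/(2*(-1 + P)))
(55 - 136)*T(12, g(-3, 0)) = (55 - 136)*(-1*12/(-2 + 2*0**2)) = -(-81)*12/(-2 + 2*0) = -(-81)*12/(-2 + 0) = -(-81)*12/(-2) = -(-81)*12*(-1)/2 = -81*6 = -486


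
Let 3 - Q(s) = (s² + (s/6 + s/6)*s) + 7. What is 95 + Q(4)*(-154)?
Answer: 11989/3 ≈ 3996.3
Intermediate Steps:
Q(s) = -4 - 4*s²/3 (Q(s) = 3 - ((s² + (s/6 + s/6)*s) + 7) = 3 - ((s² + (s/3)*s) + 7) = 3 - ((s² + s²/3) + 7) = 3 - (4*s²/3 + 7) = 3 - (7 + 4*s²/3) = 3 + (-7 - 4*s²/3) = -4 - 4*s²/3)
95 + Q(4)*(-154) = 95 + (-4 - 4/3*4²)*(-154) = 95 + (-4 - 4/3*16)*(-154) = 95 + (-4 - 64/3)*(-154) = 95 - 76/3*(-154) = 95 + 11704/3 = 11989/3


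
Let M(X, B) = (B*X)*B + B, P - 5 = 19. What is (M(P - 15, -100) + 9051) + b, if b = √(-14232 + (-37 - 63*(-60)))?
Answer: 98951 + I*√10489 ≈ 98951.0 + 102.42*I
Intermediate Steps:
P = 24 (P = 5 + 19 = 24)
M(X, B) = B + X*B² (M(X, B) = X*B² + B = B + X*B²)
b = I*√10489 (b = √(-14232 + (-37 + 3780)) = √(-14232 + 3743) = √(-10489) = I*√10489 ≈ 102.42*I)
(M(P - 15, -100) + 9051) + b = (-100*(1 - 100*(24 - 15)) + 9051) + I*√10489 = (-100*(1 - 100*9) + 9051) + I*√10489 = (-100*(1 - 900) + 9051) + I*√10489 = (-100*(-899) + 9051) + I*√10489 = (89900 + 9051) + I*√10489 = 98951 + I*√10489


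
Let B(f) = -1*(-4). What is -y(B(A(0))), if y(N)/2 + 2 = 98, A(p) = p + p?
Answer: -192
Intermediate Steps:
A(p) = 2*p
B(f) = 4
y(N) = 192 (y(N) = -4 + 2*98 = -4 + 196 = 192)
-y(B(A(0))) = -1*192 = -192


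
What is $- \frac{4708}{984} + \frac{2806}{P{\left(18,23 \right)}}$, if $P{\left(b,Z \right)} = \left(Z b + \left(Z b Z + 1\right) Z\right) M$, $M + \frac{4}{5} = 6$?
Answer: $- \frac{145911811}{30512118} \approx -4.7821$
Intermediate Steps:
$M = \frac{26}{5}$ ($M = - \frac{4}{5} + 6 = \frac{26}{5} \approx 5.2$)
$P{\left(b,Z \right)} = \frac{26 Z b}{5} + \frac{26 Z \left(1 + b Z^{2}\right)}{5}$ ($P{\left(b,Z \right)} = \left(Z b + \left(Z b Z + 1\right) Z\right) \frac{26}{5} = \left(Z b + \left(b Z^{2} + 1\right) Z\right) \frac{26}{5} = \left(Z b + \left(1 + b Z^{2}\right) Z\right) \frac{26}{5} = \left(Z b + Z \left(1 + b Z^{2}\right)\right) \frac{26}{5} = \frac{26 Z b}{5} + \frac{26 Z \left(1 + b Z^{2}\right)}{5}$)
$- \frac{4708}{984} + \frac{2806}{P{\left(18,23 \right)}} = - \frac{4708}{984} + \frac{2806}{\frac{26}{5} \cdot 23 \left(1 + 18 + 18 \cdot 23^{2}\right)} = \left(-4708\right) \frac{1}{984} + \frac{2806}{\frac{26}{5} \cdot 23 \left(1 + 18 + 18 \cdot 529\right)} = - \frac{1177}{246} + \frac{2806}{\frac{26}{5} \cdot 23 \left(1 + 18 + 9522\right)} = - \frac{1177}{246} + \frac{2806}{\frac{26}{5} \cdot 23 \cdot 9541} = - \frac{1177}{246} + \frac{2806}{\frac{5705518}{5}} = - \frac{1177}{246} + 2806 \cdot \frac{5}{5705518} = - \frac{1177}{246} + \frac{305}{124033} = - \frac{145911811}{30512118}$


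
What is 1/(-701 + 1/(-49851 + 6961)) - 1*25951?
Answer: -780239980231/30065891 ≈ -25951.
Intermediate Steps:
1/(-701 + 1/(-49851 + 6961)) - 1*25951 = 1/(-701 + 1/(-42890)) - 25951 = 1/(-701 - 1/42890) - 25951 = 1/(-30065891/42890) - 25951 = -42890/30065891 - 25951 = -780239980231/30065891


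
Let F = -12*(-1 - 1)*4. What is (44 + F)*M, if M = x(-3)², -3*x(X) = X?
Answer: 140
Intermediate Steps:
F = 96 (F = -12*(-2)*4 = -4*(-6)*4 = 24*4 = 96)
x(X) = -X/3
M = 1 (M = (-⅓*(-3))² = 1² = 1)
(44 + F)*M = (44 + 96)*1 = 140*1 = 140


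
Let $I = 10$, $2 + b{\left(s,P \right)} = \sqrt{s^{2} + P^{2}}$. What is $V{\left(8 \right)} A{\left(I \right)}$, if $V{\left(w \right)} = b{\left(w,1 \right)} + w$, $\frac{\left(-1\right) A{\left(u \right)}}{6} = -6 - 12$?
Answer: $648 + 108 \sqrt{65} \approx 1518.7$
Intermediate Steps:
$b{\left(s,P \right)} = -2 + \sqrt{P^{2} + s^{2}}$ ($b{\left(s,P \right)} = -2 + \sqrt{s^{2} + P^{2}} = -2 + \sqrt{P^{2} + s^{2}}$)
$A{\left(u \right)} = 108$ ($A{\left(u \right)} = - 6 \left(-6 - 12\right) = \left(-6\right) \left(-18\right) = 108$)
$V{\left(w \right)} = -2 + w + \sqrt{1 + w^{2}}$ ($V{\left(w \right)} = \left(-2 + \sqrt{1^{2} + w^{2}}\right) + w = \left(-2 + \sqrt{1 + w^{2}}\right) + w = -2 + w + \sqrt{1 + w^{2}}$)
$V{\left(8 \right)} A{\left(I \right)} = \left(-2 + 8 + \sqrt{1 + 8^{2}}\right) 108 = \left(-2 + 8 + \sqrt{1 + 64}\right) 108 = \left(-2 + 8 + \sqrt{65}\right) 108 = \left(6 + \sqrt{65}\right) 108 = 648 + 108 \sqrt{65}$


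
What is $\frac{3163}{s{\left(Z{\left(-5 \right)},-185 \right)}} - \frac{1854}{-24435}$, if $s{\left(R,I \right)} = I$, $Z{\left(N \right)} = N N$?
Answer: $- \frac{1709887}{100455} \approx -17.021$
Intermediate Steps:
$Z{\left(N \right)} = N^{2}$
$\frac{3163}{s{\left(Z{\left(-5 \right)},-185 \right)}} - \frac{1854}{-24435} = \frac{3163}{-185} - \frac{1854}{-24435} = 3163 \left(- \frac{1}{185}\right) - - \frac{206}{2715} = - \frac{3163}{185} + \frac{206}{2715} = - \frac{1709887}{100455}$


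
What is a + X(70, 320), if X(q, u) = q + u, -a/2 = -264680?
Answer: 529750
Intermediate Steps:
a = 529360 (a = -2*(-264680) = 529360)
a + X(70, 320) = 529360 + (70 + 320) = 529360 + 390 = 529750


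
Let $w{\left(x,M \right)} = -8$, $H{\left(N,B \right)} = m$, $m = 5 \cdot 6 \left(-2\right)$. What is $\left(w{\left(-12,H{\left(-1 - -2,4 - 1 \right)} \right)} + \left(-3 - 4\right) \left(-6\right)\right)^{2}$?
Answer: $1156$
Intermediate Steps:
$m = -60$ ($m = 30 \left(-2\right) = -60$)
$H{\left(N,B \right)} = -60$
$\left(w{\left(-12,H{\left(-1 - -2,4 - 1 \right)} \right)} + \left(-3 - 4\right) \left(-6\right)\right)^{2} = \left(-8 + \left(-3 - 4\right) \left(-6\right)\right)^{2} = \left(-8 - -42\right)^{2} = \left(-8 + 42\right)^{2} = 34^{2} = 1156$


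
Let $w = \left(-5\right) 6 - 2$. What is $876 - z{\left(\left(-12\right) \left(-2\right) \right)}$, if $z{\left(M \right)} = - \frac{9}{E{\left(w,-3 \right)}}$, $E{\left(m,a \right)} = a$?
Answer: $873$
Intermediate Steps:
$w = -32$ ($w = -30 - 2 = -32$)
$z{\left(M \right)} = 3$ ($z{\left(M \right)} = - \frac{9}{-3} = \left(-9\right) \left(- \frac{1}{3}\right) = 3$)
$876 - z{\left(\left(-12\right) \left(-2\right) \right)} = 876 - 3 = 873$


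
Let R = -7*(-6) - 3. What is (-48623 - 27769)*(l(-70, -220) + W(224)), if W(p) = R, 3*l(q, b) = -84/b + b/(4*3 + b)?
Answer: -2156399742/715 ≈ -3.0159e+6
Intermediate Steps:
R = 39 (R = 42 - 3 = 39)
l(q, b) = -28/b + b/(3*(12 + b)) (l(q, b) = (-84/b + b/(4*3 + b))/3 = (-84/b + b/(12 + b))/3 = -28/b + b/(3*(12 + b)))
W(p) = 39
(-48623 - 27769)*(l(-70, -220) + W(224)) = (-48623 - 27769)*((⅓)*(-1008 + (-220)² - 84*(-220))/(-220*(12 - 220)) + 39) = -76392*((⅓)*(-1/220)*(-1008 + 48400 + 18480)/(-208) + 39) = -76392*((⅓)*(-1/220)*(-1/208)*65872 + 39) = -76392*(4117/8580 + 39) = -76392*338737/8580 = -2156399742/715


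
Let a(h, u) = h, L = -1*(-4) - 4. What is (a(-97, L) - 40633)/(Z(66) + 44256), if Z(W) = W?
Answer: -20365/22161 ≈ -0.91896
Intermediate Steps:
L = 0 (L = 4 - 4 = 0)
(a(-97, L) - 40633)/(Z(66) + 44256) = (-97 - 40633)/(66 + 44256) = -40730/44322 = -40730*1/44322 = -20365/22161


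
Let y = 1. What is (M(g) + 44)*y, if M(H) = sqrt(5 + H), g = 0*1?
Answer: 44 + sqrt(5) ≈ 46.236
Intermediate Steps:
g = 0
(M(g) + 44)*y = (sqrt(5 + 0) + 44)*1 = (sqrt(5) + 44)*1 = (44 + sqrt(5))*1 = 44 + sqrt(5)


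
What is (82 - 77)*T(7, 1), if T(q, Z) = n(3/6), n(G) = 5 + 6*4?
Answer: 145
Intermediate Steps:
n(G) = 29 (n(G) = 5 + 24 = 29)
T(q, Z) = 29
(82 - 77)*T(7, 1) = (82 - 77)*29 = 5*29 = 145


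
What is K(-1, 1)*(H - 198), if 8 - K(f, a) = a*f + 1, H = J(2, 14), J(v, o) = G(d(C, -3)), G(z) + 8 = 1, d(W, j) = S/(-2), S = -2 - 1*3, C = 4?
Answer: -1640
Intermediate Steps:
S = -5 (S = -2 - 3 = -5)
d(W, j) = 5/2 (d(W, j) = -5/(-2) = -5*(-½) = 5/2)
G(z) = -7 (G(z) = -8 + 1 = -7)
J(v, o) = -7
H = -7
K(f, a) = 7 - a*f (K(f, a) = 8 - (a*f + 1) = 8 - (1 + a*f) = 8 + (-1 - a*f) = 7 - a*f)
K(-1, 1)*(H - 198) = (7 - 1*1*(-1))*(-7 - 198) = (7 + 1)*(-205) = 8*(-205) = -1640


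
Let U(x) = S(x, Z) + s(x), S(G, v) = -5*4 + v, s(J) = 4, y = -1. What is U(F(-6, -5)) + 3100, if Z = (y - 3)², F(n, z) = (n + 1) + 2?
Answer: 3100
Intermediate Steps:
F(n, z) = 3 + n (F(n, z) = (1 + n) + 2 = 3 + n)
Z = 16 (Z = (-1 - 3)² = (-4)² = 16)
S(G, v) = -20 + v
U(x) = 0 (U(x) = (-20 + 16) + 4 = -4 + 4 = 0)
U(F(-6, -5)) + 3100 = 0 + 3100 = 3100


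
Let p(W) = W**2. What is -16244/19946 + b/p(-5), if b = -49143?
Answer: -490306189/249325 ≈ -1966.5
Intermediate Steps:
-16244/19946 + b/p(-5) = -16244/19946 - 49143/((-5)**2) = -16244*1/19946 - 49143/25 = -8122/9973 - 49143*1/25 = -8122/9973 - 49143/25 = -490306189/249325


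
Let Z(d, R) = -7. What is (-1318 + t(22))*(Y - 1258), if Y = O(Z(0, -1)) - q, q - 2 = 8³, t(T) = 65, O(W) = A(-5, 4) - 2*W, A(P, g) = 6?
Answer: 2195256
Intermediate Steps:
O(W) = 6 - 2*W
q = 514 (q = 2 + 8³ = 2 + 512 = 514)
Y = -494 (Y = (6 - 2*(-7)) - 1*514 = (6 + 14) - 514 = 20 - 514 = -494)
(-1318 + t(22))*(Y - 1258) = (-1318 + 65)*(-494 - 1258) = -1253*(-1752) = 2195256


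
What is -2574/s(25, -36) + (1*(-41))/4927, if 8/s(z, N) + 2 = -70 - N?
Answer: 57069400/4927 ≈ 11583.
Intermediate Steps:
s(z, N) = 8/(-72 - N) (s(z, N) = 8/(-2 + (-70 - N)) = 8/(-72 - N))
-2574/s(25, -36) + (1*(-41))/4927 = -2574/((-8/(72 - 36))) + (1*(-41))/4927 = -2574/((-8/36)) - 41*1/4927 = -2574/((-8*1/36)) - 41/4927 = -2574/(-2/9) - 41/4927 = -2574*(-9/2) - 41/4927 = 11583 - 41/4927 = 57069400/4927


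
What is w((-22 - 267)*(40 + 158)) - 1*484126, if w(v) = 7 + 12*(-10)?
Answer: -484239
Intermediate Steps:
w(v) = -113 (w(v) = 7 - 120 = -113)
w((-22 - 267)*(40 + 158)) - 1*484126 = -113 - 1*484126 = -113 - 484126 = -484239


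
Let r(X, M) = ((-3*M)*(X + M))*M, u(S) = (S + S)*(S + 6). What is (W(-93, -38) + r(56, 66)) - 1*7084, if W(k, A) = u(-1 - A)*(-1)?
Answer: -1604562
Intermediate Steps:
u(S) = 2*S*(6 + S) (u(S) = (2*S)*(6 + S) = 2*S*(6 + S))
r(X, M) = -3*M²*(M + X) (r(X, M) = ((-3*M)*(M + X))*M = (-3*M*(M + X))*M = -3*M²*(M + X))
W(k, A) = -2*(-1 - A)*(5 - A) (W(k, A) = (2*(-1 - A)*(6 + (-1 - A)))*(-1) = (2*(-1 - A)*(5 - A))*(-1) = -2*(-1 - A)*(5 - A))
(W(-93, -38) + r(56, 66)) - 1*7084 = (-2*(1 - 38)*(-5 - 38) + 3*66²*(-1*66 - 1*56)) - 1*7084 = (-2*(-37)*(-43) + 3*4356*(-66 - 56)) - 7084 = (-3182 + 3*4356*(-122)) - 7084 = (-3182 - 1594296) - 7084 = -1597478 - 7084 = -1604562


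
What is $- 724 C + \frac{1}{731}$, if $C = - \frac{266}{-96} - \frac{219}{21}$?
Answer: $\frac{340436287}{61404} \approx 5544.2$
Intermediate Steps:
$C = - \frac{2573}{336}$ ($C = \left(-266\right) \left(- \frac{1}{96}\right) - \frac{73}{7} = \frac{133}{48} - \frac{73}{7} = - \frac{2573}{336} \approx -7.6577$)
$- 724 C + \frac{1}{731} = \left(-724\right) \left(- \frac{2573}{336}\right) + \frac{1}{731} = \frac{465713}{84} + \frac{1}{731} = \frac{340436287}{61404}$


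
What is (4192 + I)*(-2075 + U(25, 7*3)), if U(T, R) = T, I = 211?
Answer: -9026150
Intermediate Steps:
(4192 + I)*(-2075 + U(25, 7*3)) = (4192 + 211)*(-2075 + 25) = 4403*(-2050) = -9026150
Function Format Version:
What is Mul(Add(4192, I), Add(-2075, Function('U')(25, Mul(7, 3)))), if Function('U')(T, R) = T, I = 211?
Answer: -9026150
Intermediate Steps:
Mul(Add(4192, I), Add(-2075, Function('U')(25, Mul(7, 3)))) = Mul(Add(4192, 211), Add(-2075, 25)) = Mul(4403, -2050) = -9026150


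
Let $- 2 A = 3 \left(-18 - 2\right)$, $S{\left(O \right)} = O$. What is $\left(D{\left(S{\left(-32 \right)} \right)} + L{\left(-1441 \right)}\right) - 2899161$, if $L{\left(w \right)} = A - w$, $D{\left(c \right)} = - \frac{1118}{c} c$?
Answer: $-2898808$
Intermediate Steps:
$A = 30$ ($A = - \frac{3 \left(-18 - 2\right)}{2} = - \frac{3 \left(-20\right)}{2} = \left(- \frac{1}{2}\right) \left(-60\right) = 30$)
$D{\left(c \right)} = -1118$
$L{\left(w \right)} = 30 - w$
$\left(D{\left(S{\left(-32 \right)} \right)} + L{\left(-1441 \right)}\right) - 2899161 = \left(-1118 + \left(30 - -1441\right)\right) - 2899161 = \left(-1118 + \left(30 + 1441\right)\right) - 2899161 = \left(-1118 + 1471\right) - 2899161 = 353 - 2899161 = -2898808$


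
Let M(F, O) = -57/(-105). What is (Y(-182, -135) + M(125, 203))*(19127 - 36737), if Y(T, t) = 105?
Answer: -13010268/7 ≈ -1.8586e+6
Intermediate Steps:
M(F, O) = 19/35 (M(F, O) = -57*(-1/105) = 19/35)
(Y(-182, -135) + M(125, 203))*(19127 - 36737) = (105 + 19/35)*(19127 - 36737) = (3694/35)*(-17610) = -13010268/7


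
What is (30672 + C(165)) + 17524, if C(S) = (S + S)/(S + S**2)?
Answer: 4000269/83 ≈ 48196.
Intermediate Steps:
C(S) = 2*S/(S + S**2) (C(S) = (2*S)/(S + S**2) = 2*S/(S + S**2))
(30672 + C(165)) + 17524 = (30672 + 2/(1 + 165)) + 17524 = (30672 + 2/166) + 17524 = (30672 + 2*(1/166)) + 17524 = (30672 + 1/83) + 17524 = 2545777/83 + 17524 = 4000269/83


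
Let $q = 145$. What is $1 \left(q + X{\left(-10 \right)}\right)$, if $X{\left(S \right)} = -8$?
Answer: $137$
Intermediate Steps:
$1 \left(q + X{\left(-10 \right)}\right) = 1 \left(145 - 8\right) = 1 \cdot 137 = 137$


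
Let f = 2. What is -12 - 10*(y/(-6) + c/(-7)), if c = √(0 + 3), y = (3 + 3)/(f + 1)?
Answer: -26/3 + 10*√3/7 ≈ -6.1923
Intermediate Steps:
y = 2 (y = (3 + 3)/(2 + 1) = 6/3 = 6*(⅓) = 2)
c = √3 ≈ 1.7320
-12 - 10*(y/(-6) + c/(-7)) = -12 - 10*(2/(-6) + √3/(-7)) = -12 - 10*(2*(-⅙) + √3*(-⅐)) = -12 - 10*(-⅓ - √3/7) = -12 + (10/3 + 10*√3/7) = -26/3 + 10*√3/7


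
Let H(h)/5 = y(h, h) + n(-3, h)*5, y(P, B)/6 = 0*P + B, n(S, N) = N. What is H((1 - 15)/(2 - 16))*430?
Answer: 23650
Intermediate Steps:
y(P, B) = 6*B (y(P, B) = 6*(0*P + B) = 6*(0 + B) = 6*B)
H(h) = 55*h (H(h) = 5*(6*h + h*5) = 5*(6*h + 5*h) = 5*(11*h) = 55*h)
H((1 - 15)/(2 - 16))*430 = (55*((1 - 15)/(2 - 16)))*430 = (55*(-14/(-14)))*430 = (55*(-14*(-1/14)))*430 = (55*1)*430 = 55*430 = 23650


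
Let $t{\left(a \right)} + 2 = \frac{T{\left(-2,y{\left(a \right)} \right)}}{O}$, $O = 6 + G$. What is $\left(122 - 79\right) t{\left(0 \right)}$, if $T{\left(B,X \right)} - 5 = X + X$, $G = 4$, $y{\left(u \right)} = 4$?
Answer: $- \frac{301}{10} \approx -30.1$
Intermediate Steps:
$T{\left(B,X \right)} = 5 + 2 X$ ($T{\left(B,X \right)} = 5 + \left(X + X\right) = 5 + 2 X$)
$O = 10$ ($O = 6 + 4 = 10$)
$t{\left(a \right)} = - \frac{7}{10}$ ($t{\left(a \right)} = -2 + \frac{5 + 2 \cdot 4}{10} = -2 + \left(5 + 8\right) \frac{1}{10} = -2 + 13 \cdot \frac{1}{10} = -2 + \frac{13}{10} = - \frac{7}{10}$)
$\left(122 - 79\right) t{\left(0 \right)} = \left(122 - 79\right) \left(- \frac{7}{10}\right) = 43 \left(- \frac{7}{10}\right) = - \frac{301}{10}$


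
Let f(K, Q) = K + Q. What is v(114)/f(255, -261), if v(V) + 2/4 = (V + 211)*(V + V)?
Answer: -148199/12 ≈ -12350.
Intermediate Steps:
v(V) = -1/2 + 2*V*(211 + V) (v(V) = -1/2 + (V + 211)*(V + V) = -1/2 + (211 + V)*(2*V) = -1/2 + 2*V*(211 + V))
v(114)/f(255, -261) = (-1/2 + 2*114**2 + 422*114)/(255 - 261) = (-1/2 + 2*12996 + 48108)/(-6) = (-1/2 + 25992 + 48108)*(-1/6) = (148199/2)*(-1/6) = -148199/12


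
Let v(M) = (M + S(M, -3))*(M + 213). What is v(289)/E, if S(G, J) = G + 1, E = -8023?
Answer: -290658/8023 ≈ -36.228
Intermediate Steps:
S(G, J) = 1 + G
v(M) = (1 + 2*M)*(213 + M) (v(M) = (M + (1 + M))*(M + 213) = (1 + 2*M)*(213 + M))
v(289)/E = (213 + 2*289² + 427*289)/(-8023) = (213 + 2*83521 + 123403)*(-1/8023) = (213 + 167042 + 123403)*(-1/8023) = 290658*(-1/8023) = -290658/8023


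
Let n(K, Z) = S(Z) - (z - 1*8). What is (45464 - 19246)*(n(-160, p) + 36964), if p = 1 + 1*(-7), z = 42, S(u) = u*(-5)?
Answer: 969017280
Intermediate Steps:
S(u) = -5*u
p = -6 (p = 1 - 7 = -6)
n(K, Z) = -34 - 5*Z (n(K, Z) = -5*Z - (42 - 1*8) = -5*Z - (42 - 8) = -5*Z - 1*34 = -5*Z - 34 = -34 - 5*Z)
(45464 - 19246)*(n(-160, p) + 36964) = (45464 - 19246)*((-34 - 5*(-6)) + 36964) = 26218*((-34 + 30) + 36964) = 26218*(-4 + 36964) = 26218*36960 = 969017280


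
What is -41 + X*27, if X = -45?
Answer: -1256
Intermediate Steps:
-41 + X*27 = -41 - 45*27 = -41 - 1215 = -1256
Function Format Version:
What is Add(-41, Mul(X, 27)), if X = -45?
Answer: -1256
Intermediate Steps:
Add(-41, Mul(X, 27)) = Add(-41, Mul(-45, 27)) = Add(-41, -1215) = -1256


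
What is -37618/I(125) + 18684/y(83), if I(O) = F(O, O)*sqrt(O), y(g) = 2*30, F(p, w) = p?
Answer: 1557/5 - 37618*sqrt(5)/3125 ≈ 284.48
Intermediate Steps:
y(g) = 60
I(O) = O**(3/2) (I(O) = O*sqrt(O) = O**(3/2))
-37618/I(125) + 18684/y(83) = -37618*sqrt(5)/3125 + 18684/60 = -37618*sqrt(5)/3125 + 18684*(1/60) = -37618*sqrt(5)/3125 + 1557/5 = 1557/5 - 37618*sqrt(5)/3125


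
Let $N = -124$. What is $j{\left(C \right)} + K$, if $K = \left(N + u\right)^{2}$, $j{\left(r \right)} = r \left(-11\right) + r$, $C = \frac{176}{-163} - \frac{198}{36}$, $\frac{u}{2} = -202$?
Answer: $\frac{45452517}{163} \approx 2.7885 \cdot 10^{5}$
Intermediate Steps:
$u = -404$ ($u = 2 \left(-202\right) = -404$)
$C = - \frac{2145}{326}$ ($C = 176 \left(- \frac{1}{163}\right) - \frac{11}{2} = - \frac{176}{163} - \frac{11}{2} = - \frac{2145}{326} \approx -6.5798$)
$j{\left(r \right)} = - 10 r$ ($j{\left(r \right)} = - 11 r + r = - 10 r$)
$K = 278784$ ($K = \left(-124 - 404\right)^{2} = \left(-528\right)^{2} = 278784$)
$j{\left(C \right)} + K = \left(-10\right) \left(- \frac{2145}{326}\right) + 278784 = \frac{10725}{163} + 278784 = \frac{45452517}{163}$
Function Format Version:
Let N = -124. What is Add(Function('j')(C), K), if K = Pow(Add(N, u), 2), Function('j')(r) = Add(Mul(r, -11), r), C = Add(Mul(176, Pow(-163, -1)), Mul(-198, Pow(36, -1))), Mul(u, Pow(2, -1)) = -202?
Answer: Rational(45452517, 163) ≈ 2.7885e+5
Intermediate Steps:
u = -404 (u = Mul(2, -202) = -404)
C = Rational(-2145, 326) (C = Add(Mul(176, Rational(-1, 163)), Mul(-198, Rational(1, 36))) = Add(Rational(-176, 163), Rational(-11, 2)) = Rational(-2145, 326) ≈ -6.5798)
Function('j')(r) = Mul(-10, r) (Function('j')(r) = Add(Mul(-11, r), r) = Mul(-10, r))
K = 278784 (K = Pow(Add(-124, -404), 2) = Pow(-528, 2) = 278784)
Add(Function('j')(C), K) = Add(Mul(-10, Rational(-2145, 326)), 278784) = Add(Rational(10725, 163), 278784) = Rational(45452517, 163)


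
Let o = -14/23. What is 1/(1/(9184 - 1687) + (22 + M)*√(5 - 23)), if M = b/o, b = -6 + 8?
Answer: 7497/354318670819 - 3155509791*I*√2/354318670819 ≈ 2.1159e-8 - 0.012595*I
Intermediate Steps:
o = -14/23 (o = -14*1/23 = -14/23 ≈ -0.60870)
b = 2
M = -23/7 (M = 2/(-14/23) = 2*(-23/14) = -23/7 ≈ -3.2857)
1/(1/(9184 - 1687) + (22 + M)*√(5 - 23)) = 1/(1/(9184 - 1687) + (22 - 23/7)*√(5 - 23)) = 1/(1/7497 + 131*√(-18)/7) = 1/(1/7497 + 131*(3*I*√2)/7) = 1/(1/7497 + 393*I*√2/7)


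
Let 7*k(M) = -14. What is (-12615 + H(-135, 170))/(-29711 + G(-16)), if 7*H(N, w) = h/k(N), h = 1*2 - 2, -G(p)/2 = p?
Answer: 4205/9893 ≈ 0.42505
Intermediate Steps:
G(p) = -2*p
k(M) = -2 (k(M) = (⅐)*(-14) = -2)
h = 0 (h = 2 - 2 = 0)
H(N, w) = 0 (H(N, w) = (0/(-2))/7 = (0*(-½))/7 = (⅐)*0 = 0)
(-12615 + H(-135, 170))/(-29711 + G(-16)) = (-12615 + 0)/(-29711 - 2*(-16)) = -12615/(-29711 + 32) = -12615/(-29679) = -12615*(-1/29679) = 4205/9893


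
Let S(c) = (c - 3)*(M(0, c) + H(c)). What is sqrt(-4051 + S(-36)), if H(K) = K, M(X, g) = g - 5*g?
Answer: I*sqrt(8263) ≈ 90.901*I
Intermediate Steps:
M(X, g) = -4*g
S(c) = -3*c*(-3 + c) (S(c) = (c - 3)*(-4*c + c) = (-3 + c)*(-3*c) = -3*c*(-3 + c))
sqrt(-4051 + S(-36)) = sqrt(-4051 + 3*(-36)*(3 - 1*(-36))) = sqrt(-4051 + 3*(-36)*(3 + 36)) = sqrt(-4051 + 3*(-36)*39) = sqrt(-4051 - 4212) = sqrt(-8263) = I*sqrt(8263)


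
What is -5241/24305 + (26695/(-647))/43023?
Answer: -146536674296/676551087705 ≈ -0.21659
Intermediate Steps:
-5241/24305 + (26695/(-647))/43023 = -5241*1/24305 + (26695*(-1/647))*(1/43023) = -5241/24305 - 26695/647*1/43023 = -5241/24305 - 26695/27835881 = -146536674296/676551087705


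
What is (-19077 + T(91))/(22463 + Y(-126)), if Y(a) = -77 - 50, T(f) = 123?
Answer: -9477/11168 ≈ -0.84859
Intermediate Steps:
Y(a) = -127
(-19077 + T(91))/(22463 + Y(-126)) = (-19077 + 123)/(22463 - 127) = -18954/22336 = -18954*1/22336 = -9477/11168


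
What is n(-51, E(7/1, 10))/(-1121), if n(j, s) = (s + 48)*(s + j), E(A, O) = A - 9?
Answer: 2438/1121 ≈ 2.1748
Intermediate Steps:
E(A, O) = -9 + A
n(j, s) = (48 + s)*(j + s)
n(-51, E(7/1, 10))/(-1121) = ((-9 + 7/1)**2 + 48*(-51) + 48*(-9 + 7/1) - 51*(-9 + 7/1))/(-1121) = ((-9 + 7*1)**2 - 2448 + 48*(-9 + 7*1) - 51*(-9 + 7*1))*(-1/1121) = ((-9 + 7)**2 - 2448 + 48*(-9 + 7) - 51*(-9 + 7))*(-1/1121) = ((-2)**2 - 2448 + 48*(-2) - 51*(-2))*(-1/1121) = (4 - 2448 - 96 + 102)*(-1/1121) = -2438*(-1/1121) = 2438/1121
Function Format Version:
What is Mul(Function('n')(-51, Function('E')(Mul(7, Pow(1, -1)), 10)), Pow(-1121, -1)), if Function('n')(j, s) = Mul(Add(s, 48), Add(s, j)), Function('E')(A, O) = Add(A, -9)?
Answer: Rational(2438, 1121) ≈ 2.1748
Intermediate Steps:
Function('E')(A, O) = Add(-9, A)
Function('n')(j, s) = Mul(Add(48, s), Add(j, s))
Mul(Function('n')(-51, Function('E')(Mul(7, Pow(1, -1)), 10)), Pow(-1121, -1)) = Mul(Add(Pow(Add(-9, Mul(7, Pow(1, -1))), 2), Mul(48, -51), Mul(48, Add(-9, Mul(7, Pow(1, -1)))), Mul(-51, Add(-9, Mul(7, Pow(1, -1))))), Pow(-1121, -1)) = Mul(Add(Pow(Add(-9, Mul(7, 1)), 2), -2448, Mul(48, Add(-9, Mul(7, 1))), Mul(-51, Add(-9, Mul(7, 1)))), Rational(-1, 1121)) = Mul(Add(Pow(Add(-9, 7), 2), -2448, Mul(48, Add(-9, 7)), Mul(-51, Add(-9, 7))), Rational(-1, 1121)) = Mul(Add(Pow(-2, 2), -2448, Mul(48, -2), Mul(-51, -2)), Rational(-1, 1121)) = Mul(Add(4, -2448, -96, 102), Rational(-1, 1121)) = Mul(-2438, Rational(-1, 1121)) = Rational(2438, 1121)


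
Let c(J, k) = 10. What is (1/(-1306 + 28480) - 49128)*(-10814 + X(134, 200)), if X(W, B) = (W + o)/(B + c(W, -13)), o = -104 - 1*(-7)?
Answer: 3031665204026713/5706540 ≈ 5.3126e+8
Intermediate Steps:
o = -97 (o = -104 + 7 = -97)
X(W, B) = (-97 + W)/(10 + B) (X(W, B) = (W - 97)/(B + 10) = (-97 + W)/(10 + B))
(1/(-1306 + 28480) - 49128)*(-10814 + X(134, 200)) = (1/(-1306 + 28480) - 49128)*(-10814 + (-97 + 134)/(10 + 200)) = (1/27174 - 49128)*(-10814 + 37/210) = (1/27174 - 49128)*(-10814 + (1/210)*37) = -1335004271*(-10814 + 37/210)/27174 = -1335004271/27174*(-2270903/210) = 3031665204026713/5706540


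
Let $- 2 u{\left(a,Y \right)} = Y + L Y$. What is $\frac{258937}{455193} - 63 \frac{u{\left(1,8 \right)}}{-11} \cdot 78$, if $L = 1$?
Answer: $- \frac{17891698909}{5007123} \approx -3573.3$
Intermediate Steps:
$u{\left(a,Y \right)} = - Y$ ($u{\left(a,Y \right)} = - \frac{Y + 1 Y}{2} = - \frac{Y + Y}{2} = - \frac{2 Y}{2} = - Y$)
$\frac{258937}{455193} - 63 \frac{u{\left(1,8 \right)}}{-11} \cdot 78 = \frac{258937}{455193} - 63 \frac{\left(-1\right) 8}{-11} \cdot 78 = 258937 \cdot \frac{1}{455193} - 63 \left(\left(-8\right) \left(- \frac{1}{11}\right)\right) 78 = \frac{258937}{455193} - 63 \cdot \frac{8}{11} \cdot 78 = \frac{258937}{455193} - \frac{504}{11} \cdot 78 = \frac{258937}{455193} - \frac{39312}{11} = - \frac{17891698909}{5007123}$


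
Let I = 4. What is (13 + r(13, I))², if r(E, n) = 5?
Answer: 324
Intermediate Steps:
(13 + r(13, I))² = (13 + 5)² = 18² = 324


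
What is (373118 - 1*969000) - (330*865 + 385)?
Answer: -881717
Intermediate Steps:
(373118 - 1*969000) - (330*865 + 385) = (373118 - 969000) - (285450 + 385) = -595882 - 1*285835 = -595882 - 285835 = -881717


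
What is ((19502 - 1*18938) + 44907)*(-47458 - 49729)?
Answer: -4419190077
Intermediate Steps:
((19502 - 1*18938) + 44907)*(-47458 - 49729) = ((19502 - 18938) + 44907)*(-97187) = (564 + 44907)*(-97187) = 45471*(-97187) = -4419190077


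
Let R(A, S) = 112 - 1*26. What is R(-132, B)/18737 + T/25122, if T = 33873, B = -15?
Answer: 212279631/156903638 ≈ 1.3529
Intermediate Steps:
R(A, S) = 86 (R(A, S) = 112 - 26 = 86)
R(-132, B)/18737 + T/25122 = 86/18737 + 33873/25122 = 86*(1/18737) + 33873*(1/25122) = 86/18737 + 11291/8374 = 212279631/156903638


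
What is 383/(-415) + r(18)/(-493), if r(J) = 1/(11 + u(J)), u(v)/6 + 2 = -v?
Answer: -20580856/22300855 ≈ -0.92287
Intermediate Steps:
u(v) = -12 - 6*v (u(v) = -12 + 6*(-v) = -12 - 6*v)
r(J) = 1/(-1 - 6*J) (r(J) = 1/(11 + (-12 - 6*J)) = 1/(-1 - 6*J))
383/(-415) + r(18)/(-493) = 383/(-415) - 1/(1 + 6*18)/(-493) = 383*(-1/415) - 1/(1 + 108)*(-1/493) = -383/415 - 1/109*(-1/493) = -383/415 + 1/53737 = -20580856/22300855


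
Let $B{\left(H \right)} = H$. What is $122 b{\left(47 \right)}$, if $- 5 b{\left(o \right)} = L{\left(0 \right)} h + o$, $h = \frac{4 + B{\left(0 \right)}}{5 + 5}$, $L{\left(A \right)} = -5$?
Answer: $-1098$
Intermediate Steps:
$h = \frac{2}{5}$ ($h = \frac{4 + 0}{5 + 5} = \frac{4}{10} = 4 \cdot \frac{1}{10} = \frac{2}{5} \approx 0.4$)
$b{\left(o \right)} = \frac{2}{5} - \frac{o}{5}$ ($b{\left(o \right)} = - \frac{\left(-5\right) \frac{2}{5} + o}{5} = - \frac{-2 + o}{5} = \frac{2}{5} - \frac{o}{5}$)
$122 b{\left(47 \right)} = 122 \left(\frac{2}{5} - \frac{47}{5}\right) = 122 \left(-9\right) = -1098$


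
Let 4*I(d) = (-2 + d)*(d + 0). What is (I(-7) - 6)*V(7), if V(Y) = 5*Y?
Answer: 1365/4 ≈ 341.25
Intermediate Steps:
I(d) = d*(-2 + d)/4 (I(d) = ((-2 + d)*(d + 0))/4 = ((-2 + d)*d)/4 = (d*(-2 + d))/4 = d*(-2 + d)/4)
(I(-7) - 6)*V(7) = ((¼)*(-7)*(-2 - 7) - 6)*(5*7) = ((¼)*(-7)*(-9) - 6)*35 = (63/4 - 6)*35 = (39/4)*35 = 1365/4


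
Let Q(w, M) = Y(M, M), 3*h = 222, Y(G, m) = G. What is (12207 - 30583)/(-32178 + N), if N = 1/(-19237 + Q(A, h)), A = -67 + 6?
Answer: 352139288/616627015 ≈ 0.57107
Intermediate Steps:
A = -61
h = 74 (h = (⅓)*222 = 74)
Q(w, M) = M
N = -1/19163 (N = 1/(-19237 + 74) = 1/(-19163) = -1/19163 ≈ -5.2184e-5)
(12207 - 30583)/(-32178 + N) = (12207 - 30583)/(-32178 - 1/19163) = -18376/(-616627015/19163) = -18376*(-19163/616627015) = 352139288/616627015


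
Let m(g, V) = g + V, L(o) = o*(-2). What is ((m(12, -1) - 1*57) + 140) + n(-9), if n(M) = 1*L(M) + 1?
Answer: 113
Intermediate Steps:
L(o) = -2*o
n(M) = 1 - 2*M (n(M) = 1*(-2*M) + 1 = -2*M + 1 = 1 - 2*M)
m(g, V) = V + g
((m(12, -1) - 1*57) + 140) + n(-9) = (((-1 + 12) - 1*57) + 140) + (1 - 2*(-9)) = ((11 - 57) + 140) + (1 + 18) = (-46 + 140) + 19 = 94 + 19 = 113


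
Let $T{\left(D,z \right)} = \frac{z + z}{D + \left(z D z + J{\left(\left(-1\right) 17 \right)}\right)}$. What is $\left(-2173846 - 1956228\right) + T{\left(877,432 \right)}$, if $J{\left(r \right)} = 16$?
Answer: $- \frac{675969793919570}{163670141} \approx -4.1301 \cdot 10^{6}$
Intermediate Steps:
$T{\left(D,z \right)} = \frac{2 z}{16 + D + D z^{2}}$ ($T{\left(D,z \right)} = \frac{z + z}{D + \left(z D z + 16\right)} = \frac{2 z}{D + \left(D z z + 16\right)} = \frac{2 z}{D + \left(D z^{2} + 16\right)} = \frac{2 z}{D + \left(16 + D z^{2}\right)} = \frac{2 z}{16 + D + D z^{2}}$)
$\left(-2173846 - 1956228\right) + T{\left(877,432 \right)} = \left(-2173846 - 1956228\right) + 2 \cdot 432 \frac{1}{16 + 877 + 877 \cdot 432^{2}} = -4130074 + 2 \cdot 432 \frac{1}{16 + 877 + 877 \cdot 186624} = -4130074 + 2 \cdot 432 \frac{1}{16 + 877 + 163669248} = -4130074 + 2 \cdot 432 \cdot \frac{1}{163670141} = -4130074 + \frac{864}{163670141} = - \frac{675969793919570}{163670141}$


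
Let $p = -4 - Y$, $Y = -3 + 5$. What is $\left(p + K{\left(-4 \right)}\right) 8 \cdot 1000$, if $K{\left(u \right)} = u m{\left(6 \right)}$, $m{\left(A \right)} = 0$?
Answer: $-48000$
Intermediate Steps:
$Y = 2$
$K{\left(u \right)} = 0$ ($K{\left(u \right)} = u 0 = 0$)
$p = -6$ ($p = -4 - 2 = -6$)
$\left(p + K{\left(-4 \right)}\right) 8 \cdot 1000 = \left(-6 + 0\right) 8 \cdot 1000 = \left(-6\right) 8 \cdot 1000 = \left(-48\right) 1000 = -48000$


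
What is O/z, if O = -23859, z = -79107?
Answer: 7953/26369 ≈ 0.30160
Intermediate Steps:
O/z = -23859/(-79107) = -23859*(-1/79107) = 7953/26369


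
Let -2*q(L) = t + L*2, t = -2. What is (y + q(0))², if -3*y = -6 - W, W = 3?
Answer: 16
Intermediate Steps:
y = 3 (y = -(-6 - 1*3)/3 = -(-6 - 3)/3 = -⅓*(-9) = 3)
q(L) = 1 - L (q(L) = -(-2 + L*2)/2 = -(-2 + 2*L)/2 = 1 - L)
(y + q(0))² = (3 + (1 - 1*0))² = (3 + (1 + 0))² = (3 + 1)² = 4² = 16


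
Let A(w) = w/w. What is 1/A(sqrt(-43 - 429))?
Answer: 1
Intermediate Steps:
A(w) = 1
1/A(sqrt(-43 - 429)) = 1/1 = 1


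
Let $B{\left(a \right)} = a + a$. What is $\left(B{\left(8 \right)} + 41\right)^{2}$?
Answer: $3249$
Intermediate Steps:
$B{\left(a \right)} = 2 a$
$\left(B{\left(8 \right)} + 41\right)^{2} = \left(2 \cdot 8 + 41\right)^{2} = \left(16 + 41\right)^{2} = 57^{2} = 3249$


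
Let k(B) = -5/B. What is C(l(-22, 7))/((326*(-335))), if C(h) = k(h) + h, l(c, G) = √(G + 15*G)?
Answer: -107*√7/3057880 ≈ -9.2579e-5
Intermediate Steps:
l(c, G) = 4*√G (l(c, G) = √(16*G) = 4*√G)
C(h) = h - 5/h (C(h) = -5/h + h = h - 5/h)
C(l(-22, 7))/((326*(-335))) = (4*√7 - 5*√7/28)/((326*(-335))) = (4*√7 - 5*√7/28)/(-109210) = (4*√7 - 5*√7/28)*(-1/109210) = (107*√7/28)*(-1/109210) = -107*√7/3057880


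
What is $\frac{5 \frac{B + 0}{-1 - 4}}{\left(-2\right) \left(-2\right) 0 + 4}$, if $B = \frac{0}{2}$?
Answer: $0$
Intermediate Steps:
$B = 0$ ($B = 0 \cdot \frac{1}{2} = 0$)
$\frac{5 \frac{B + 0}{-1 - 4}}{\left(-2\right) \left(-2\right) 0 + 4} = \frac{5 \frac{0 + 0}{-1 - 4}}{\left(-2\right) \left(-2\right) 0 + 4} = \frac{5 \frac{0}{-5}}{4 \cdot 0 + 4} = \frac{5 \cdot 0 \left(- \frac{1}{5}\right)}{0 + 4} = \frac{5 \cdot 0}{4} = 0 \cdot \frac{1}{4} = 0$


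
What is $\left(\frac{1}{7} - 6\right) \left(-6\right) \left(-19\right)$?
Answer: $- \frac{4674}{7} \approx -667.71$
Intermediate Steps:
$\left(\frac{1}{7} - 6\right) \left(-6\right) \left(-19\right) = \left(- \frac{41}{7}\right) \left(-6\right) \left(-19\right) = \frac{246}{7} \left(-19\right) = - \frac{4674}{7}$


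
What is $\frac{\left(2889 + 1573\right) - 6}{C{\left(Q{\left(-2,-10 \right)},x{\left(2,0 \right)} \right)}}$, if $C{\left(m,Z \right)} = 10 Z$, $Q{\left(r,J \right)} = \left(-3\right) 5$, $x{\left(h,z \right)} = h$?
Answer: $\frac{1114}{5} \approx 222.8$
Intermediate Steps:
$Q{\left(r,J \right)} = -15$
$\frac{\left(2889 + 1573\right) - 6}{C{\left(Q{\left(-2,-10 \right)},x{\left(2,0 \right)} \right)}} = \frac{\left(2889 + 1573\right) - 6}{10 \cdot 2} = \frac{4462 - 6}{20} = 4456 \cdot \frac{1}{20} = \frac{1114}{5}$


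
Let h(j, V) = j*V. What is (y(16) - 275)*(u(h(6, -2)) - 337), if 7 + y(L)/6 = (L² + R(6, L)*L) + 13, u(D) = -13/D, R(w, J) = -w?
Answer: -2906351/12 ≈ -2.4220e+5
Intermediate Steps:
h(j, V) = V*j
y(L) = 36 - 36*L + 6*L² (y(L) = -42 + 6*((L² + (-1*6)*L) + 13) = -42 + 6*((L² - 6*L) + 13) = -42 + 6*(13 + L² - 6*L) = -42 + (78 - 36*L + 6*L²) = 36 - 36*L + 6*L²)
(y(16) - 275)*(u(h(6, -2)) - 337) = ((36 - 36*16 + 6*16²) - 275)*(-13/((-2*6)) - 337) = ((36 - 576 + 6*256) - 275)*(-13/(-12) - 337) = ((36 - 576 + 1536) - 275)*(-13*(-1/12) - 337) = (996 - 275)*(13/12 - 337) = 721*(-4031/12) = -2906351/12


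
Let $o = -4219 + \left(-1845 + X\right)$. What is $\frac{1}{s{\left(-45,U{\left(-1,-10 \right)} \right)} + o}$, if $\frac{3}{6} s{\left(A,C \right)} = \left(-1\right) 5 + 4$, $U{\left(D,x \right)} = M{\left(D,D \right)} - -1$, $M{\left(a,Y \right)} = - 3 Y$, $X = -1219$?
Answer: $- \frac{1}{7285} \approx -0.00013727$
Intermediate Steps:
$o = -7283$ ($o = -4219 - 3064 = -7283$)
$U{\left(D,x \right)} = 1 - 3 D$ ($U{\left(D,x \right)} = - 3 D - -1 = - 3 D + 1 = 1 - 3 D$)
$s{\left(A,C \right)} = -2$ ($s{\left(A,C \right)} = 2 \left(\left(-1\right) 5 + 4\right) = 2 \left(-5 + 4\right) = 2 \left(-1\right) = -2$)
$\frac{1}{s{\left(-45,U{\left(-1,-10 \right)} \right)} + o} = \frac{1}{-2 - 7283} = \frac{1}{-7285} = - \frac{1}{7285}$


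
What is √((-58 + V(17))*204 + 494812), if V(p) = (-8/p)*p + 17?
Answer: 4*√30301 ≈ 696.29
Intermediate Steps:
V(p) = 9 (V(p) = -8 + 17 = 9)
√((-58 + V(17))*204 + 494812) = √((-58 + 9)*204 + 494812) = √(-49*204 + 494812) = √(-9996 + 494812) = √484816 = 4*√30301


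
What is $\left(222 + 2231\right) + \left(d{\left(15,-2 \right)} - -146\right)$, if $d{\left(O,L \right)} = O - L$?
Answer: $2616$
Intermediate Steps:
$\left(222 + 2231\right) + \left(d{\left(15,-2 \right)} - -146\right) = \left(222 + 2231\right) + \left(\left(15 - -2\right) - -146\right) = 2453 + \left(\left(15 + 2\right) + 146\right) = 2453 + \left(17 + 146\right) = 2453 + 163 = 2616$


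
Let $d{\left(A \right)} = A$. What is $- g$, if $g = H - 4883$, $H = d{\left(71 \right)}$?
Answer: $4812$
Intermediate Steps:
$H = 71$
$g = -4812$ ($g = 71 - 4883 = -4812$)
$- g = \left(-1\right) \left(-4812\right) = 4812$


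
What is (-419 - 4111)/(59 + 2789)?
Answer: -2265/1424 ≈ -1.5906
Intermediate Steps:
(-419 - 4111)/(59 + 2789) = -4530/2848 = -4530*1/2848 = -2265/1424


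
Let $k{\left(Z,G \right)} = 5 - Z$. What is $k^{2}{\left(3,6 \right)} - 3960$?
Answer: $-3956$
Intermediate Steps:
$k^{2}{\left(3,6 \right)} - 3960 = \left(5 - 3\right)^{2} - 3960 = 2^{2} - 3960 = 4 - 3960 = -3956$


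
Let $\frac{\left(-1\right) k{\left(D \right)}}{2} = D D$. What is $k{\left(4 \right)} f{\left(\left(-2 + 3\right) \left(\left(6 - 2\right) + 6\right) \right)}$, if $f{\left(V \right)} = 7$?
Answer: $-224$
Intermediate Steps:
$k{\left(D \right)} = - 2 D^{2}$ ($k{\left(D \right)} = - 2 D D = - 2 D^{2}$)
$k{\left(4 \right)} f{\left(\left(-2 + 3\right) \left(\left(6 - 2\right) + 6\right) \right)} = - 2 \cdot 4^{2} \cdot 7 = \left(-2\right) 16 \cdot 7 = \left(-32\right) 7 = -224$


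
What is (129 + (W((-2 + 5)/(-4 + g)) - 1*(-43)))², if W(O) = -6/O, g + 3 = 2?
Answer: 33124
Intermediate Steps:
g = -1 (g = -3 + 2 = -1)
(129 + (W((-2 + 5)/(-4 + g)) - 1*(-43)))² = (129 + (-6*(-4 - 1)/(-2 + 5) - 1*(-43)))² = (129 + (-6/(3/(-5)) + 43))² = (129 + (-6/(3*(-⅕)) + 43))² = (129 + (-6/(-⅗) + 43))² = (129 + (-6*(-5/3) + 43))² = (129 + (10 + 43))² = (129 + 53)² = 182² = 33124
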